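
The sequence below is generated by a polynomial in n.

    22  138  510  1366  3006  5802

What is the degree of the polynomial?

First differences: 116, 372, 856, 1640, 2796
Second differences: 256, 484, 784, 1156
Third differences: 228, 300, 372
Fourth differences: 72, 72
The fourth differences are constant, so the polynomial has degree 4.

4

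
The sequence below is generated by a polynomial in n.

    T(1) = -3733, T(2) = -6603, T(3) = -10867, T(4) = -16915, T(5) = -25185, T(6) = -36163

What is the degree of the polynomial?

D1: -2870, -4264, -6048, -8270, -10978
D2: -1394, -1784, -2222, -2708
D3: -390, -438, -486
D4: -48, -48
The fourth differences are constant, so the polynomial has degree 4.

4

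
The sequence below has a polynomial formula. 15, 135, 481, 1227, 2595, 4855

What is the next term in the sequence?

8325

First differences: 120 , 346 , 746 , 1368 , 2260
Second differences: 226 , 400 , 622 , 892
Third differences: 174 , 222 , 270
Fourth differences: 48 , 48
Constant fourth difference = 48, so extend:
270 + 48 = 318;  892 + 318 = 1210;  2260 + 1210 = 3470;  4855 + 3470 = 8325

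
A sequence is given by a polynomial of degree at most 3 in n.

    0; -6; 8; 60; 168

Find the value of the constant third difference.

Δ: -6, 14, 52, 108
Δ²: 20, 38, 56
Δ³: 18, 18

18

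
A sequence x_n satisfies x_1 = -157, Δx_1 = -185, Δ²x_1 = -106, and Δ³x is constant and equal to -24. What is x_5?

-1629

Build the table forward from the leading diagonal:
Δ³: -24, -24, -24, -24, -24
Δ²: -106, -130, -154, -178, -202
Δ: -185, -291, -421, -575, -753
x: -157, -342, -633, -1054, -1629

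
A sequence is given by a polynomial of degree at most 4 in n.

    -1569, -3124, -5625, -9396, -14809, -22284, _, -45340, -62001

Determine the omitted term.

Using the first 6 terms:
D1: -1555  -2501  -3771  -5413  -7475
D2: -946  -1270  -1642  -2062
D3: -324  -372  -420
D4: -48  -48
Constant fourth difference = -48.
Extend forward: -420 − 48 = -468;  -2062 − 468 = -2530;  -7475 − 2530 = -10005;  -22284 − 10005 = -32289

-32289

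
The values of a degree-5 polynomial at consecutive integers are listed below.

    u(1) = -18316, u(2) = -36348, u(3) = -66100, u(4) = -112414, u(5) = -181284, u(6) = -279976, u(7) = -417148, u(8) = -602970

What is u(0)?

D1: -18032  -29752  -46314  -68870  -98692  -137172  -185822
D2: -11720  -16562  -22556  -29822  -38480  -48650
D3: -4842  -5994  -7266  -8658  -10170
D4: -1152  -1272  -1392  -1512
D5: -120  -120  -120
The fifth differences are constant at -120.
Work back: -1152 + 120 = -1032;  -4842 + 1032 = -3810;  -11720 + 3810 = -7910;  -18032 + 7910 = -10122;  -18316 + 10122 = -8194

-8194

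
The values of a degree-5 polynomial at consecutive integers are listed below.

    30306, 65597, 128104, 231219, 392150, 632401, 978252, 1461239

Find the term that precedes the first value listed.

35291, 62507, 103115, 160931, 240251, 345851, 482987
27216, 40608, 57816, 79320, 105600, 137136
13392, 17208, 21504, 26280, 31536
3816, 4296, 4776, 5256
480, 480, 480
The fifth differences are constant at 480.
Work back: 3816 − 480 = 3336;  13392 − 3336 = 10056;  27216 − 10056 = 17160;  35291 − 17160 = 18131;  30306 − 18131 = 12175

12175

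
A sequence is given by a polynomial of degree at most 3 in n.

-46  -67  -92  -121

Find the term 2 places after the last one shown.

D1: -21, -25, -29
D2: -4, -4
The second differences are constant (-4).
-29 − 4 = -33;  -121 − 33 = -154
-33 − 4 = -37;  -154 − 37 = -191

-191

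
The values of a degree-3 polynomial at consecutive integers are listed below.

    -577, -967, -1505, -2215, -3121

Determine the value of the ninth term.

-9185

First differences: -390  -538  -710  -906
Second differences: -148  -172  -196
Third differences: -24  -24
The third differences are constant (-24).
-196 − 24 = -220;  -906 − 220 = -1126;  -3121 − 1126 = -4247
-220 − 24 = -244;  -1126 − 244 = -1370;  -4247 − 1370 = -5617
-244 − 24 = -268;  -1370 − 268 = -1638;  -5617 − 1638 = -7255
-268 − 24 = -292;  -1638 − 292 = -1930;  -7255 − 1930 = -9185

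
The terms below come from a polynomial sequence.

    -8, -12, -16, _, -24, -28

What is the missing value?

Using the first 3 terms:
-4  -4
Constant first difference = -4.
Extend forward: -16 − 4 = -20

-20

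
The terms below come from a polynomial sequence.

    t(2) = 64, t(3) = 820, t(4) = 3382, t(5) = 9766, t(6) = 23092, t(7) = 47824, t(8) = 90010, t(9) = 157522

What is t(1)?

First differences: 756  2562  6384  13326  24732  42186  67512
Second differences: 1806  3822  6942  11406  17454  25326
Third differences: 2016  3120  4464  6048  7872
Fourth differences: 1104  1344  1584  1824
Fifth differences: 240  240  240
The fifth differences are constant at 240.
Work back: 1104 − 240 = 864;  2016 − 864 = 1152;  1806 − 1152 = 654;  756 − 654 = 102;  64 − 102 = -38

-38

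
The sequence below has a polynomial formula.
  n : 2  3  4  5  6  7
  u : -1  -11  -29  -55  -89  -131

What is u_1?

D1: -10  -18  -26  -34  -42
D2: -8  -8  -8  -8
The second differences are constant at -8.
Work back: -10 + 8 = -2;  -1 + 2 = 1

1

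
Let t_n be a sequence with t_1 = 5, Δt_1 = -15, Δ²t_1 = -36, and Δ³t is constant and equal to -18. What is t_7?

Build the table forward from the leading diagonal:
D3: -18  -18  -18  -18  -18  -18  -18
D2: -36  -54  -72  -90  -108  -126  -144
D1: -15  -51  -105  -177  -267  -375  -501
t: 5  -10  -61  -166  -343  -610  -985

-985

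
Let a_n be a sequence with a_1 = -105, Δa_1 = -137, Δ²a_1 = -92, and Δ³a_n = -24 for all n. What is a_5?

Build the table forward from the leading diagonal:
D3: -24  -24  -24  -24  -24
D2: -92  -116  -140  -164  -188
D1: -137  -229  -345  -485  -649
a: -105  -242  -471  -816  -1301

-1301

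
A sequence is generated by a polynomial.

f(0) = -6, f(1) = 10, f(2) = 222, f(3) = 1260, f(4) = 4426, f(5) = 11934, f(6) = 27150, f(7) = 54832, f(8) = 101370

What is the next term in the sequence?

175026

First differences: 16 , 212 , 1038 , 3166 , 7508 , 15216 , 27682 , 46538
Second differences: 196 , 826 , 2128 , 4342 , 7708 , 12466 , 18856
Third differences: 630 , 1302 , 2214 , 3366 , 4758 , 6390
Fourth differences: 672 , 912 , 1152 , 1392 , 1632
Fifth differences: 240 , 240 , 240 , 240
The fifth differences are constant (240).
1632 + 240 = 1872;  6390 + 1872 = 8262;  18856 + 8262 = 27118;  46538 + 27118 = 73656;  101370 + 73656 = 175026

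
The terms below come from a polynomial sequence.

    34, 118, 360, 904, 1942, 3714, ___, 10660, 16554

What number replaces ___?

Using the first 6 terms:
First differences: 84  242  544  1038  1772
Second differences: 158  302  494  734
Third differences: 144  192  240
Fourth differences: 48  48
Constant fourth difference = 48.
Extend forward: 240 + 48 = 288;  734 + 288 = 1022;  1772 + 1022 = 2794;  3714 + 2794 = 6508

6508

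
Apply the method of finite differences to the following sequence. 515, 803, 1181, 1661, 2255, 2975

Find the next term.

First differences: 288 , 378 , 480 , 594 , 720
Second differences: 90 , 102 , 114 , 126
Third differences: 12 , 12 , 12
The third differences are constant (12).
126 + 12 = 138;  720 + 138 = 858;  2975 + 858 = 3833

3833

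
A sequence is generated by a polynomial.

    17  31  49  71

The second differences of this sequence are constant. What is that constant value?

4

First differences: 14, 18, 22
Second differences: 4, 4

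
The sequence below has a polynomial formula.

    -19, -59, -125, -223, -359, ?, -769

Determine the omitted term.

-539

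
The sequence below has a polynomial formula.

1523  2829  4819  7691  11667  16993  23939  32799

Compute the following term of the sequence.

1306, 1990, 2872, 3976, 5326, 6946, 8860
684, 882, 1104, 1350, 1620, 1914
198, 222, 246, 270, 294
24, 24, 24, 24
Constant fourth difference = 24, so extend:
294 + 24 = 318;  1914 + 318 = 2232;  8860 + 2232 = 11092;  32799 + 11092 = 43891

43891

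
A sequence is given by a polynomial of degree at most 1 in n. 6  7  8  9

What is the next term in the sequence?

10

D1: 1  1  1
First differences constant at 1.
9 + 1 = 10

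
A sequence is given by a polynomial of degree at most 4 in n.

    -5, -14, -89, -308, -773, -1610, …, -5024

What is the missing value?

-2969

Using the first 6 terms:
D1: -9  -75  -219  -465  -837
D2: -66  -144  -246  -372
D3: -78  -102  -126
D4: -24  -24
Constant fourth difference = -24.
Extend forward: -126 − 24 = -150;  -372 − 150 = -522;  -837 − 522 = -1359;  -1610 − 1359 = -2969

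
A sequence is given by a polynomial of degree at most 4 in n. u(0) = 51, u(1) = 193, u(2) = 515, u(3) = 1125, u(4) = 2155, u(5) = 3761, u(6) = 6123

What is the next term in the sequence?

First differences: 142 , 322 , 610 , 1030 , 1606 , 2362
Second differences: 180 , 288 , 420 , 576 , 756
Third differences: 108 , 132 , 156 , 180
Fourth differences: 24 , 24 , 24
The fourth differences are constant (24).
180 + 24 = 204;  756 + 204 = 960;  2362 + 960 = 3322;  6123 + 3322 = 9445

9445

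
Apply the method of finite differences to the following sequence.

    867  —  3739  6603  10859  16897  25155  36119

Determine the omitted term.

Using the last 6 terms:
First differences: 2864, 4256, 6038, 8258, 10964
Second differences: 1392, 1782, 2220, 2706
Third differences: 390, 438, 486
Fourth differences: 48, 48
Constant fourth difference = 48.
Extend backward: 390 − 48 = 342;  1392 − 342 = 1050;  2864 − 1050 = 1814;  3739 − 1814 = 1925

1925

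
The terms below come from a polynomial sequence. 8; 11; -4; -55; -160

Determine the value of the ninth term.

-1480

D1: 3 , -15 , -51 , -105
D2: -18 , -36 , -54
D3: -18 , -18
Constant third difference = -18, so extend:
-54 − 18 = -72;  -105 − 72 = -177;  -160 − 177 = -337
-72 − 18 = -90;  -177 − 90 = -267;  -337 − 267 = -604
-90 − 18 = -108;  -267 − 108 = -375;  -604 − 375 = -979
-108 − 18 = -126;  -375 − 126 = -501;  -979 − 501 = -1480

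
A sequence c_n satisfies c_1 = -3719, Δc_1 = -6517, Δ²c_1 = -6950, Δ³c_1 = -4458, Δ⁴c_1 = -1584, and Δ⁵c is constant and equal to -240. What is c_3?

Build the table forward from the leading diagonal:
Fifth differences: -240  -240  -240
Fourth differences: -1584  -1824  -2064
Third differences: -4458  -6042  -7866
Second differences: -6950  -11408  -17450
First differences: -6517  -13467  -24875
c: -3719  -10236  -23703

-23703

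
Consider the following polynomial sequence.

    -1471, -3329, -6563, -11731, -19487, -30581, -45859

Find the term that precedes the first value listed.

D1: -1858  -3234  -5168  -7756  -11094  -15278
D2: -1376  -1934  -2588  -3338  -4184
D3: -558  -654  -750  -846
D4: -96  -96  -96
The fourth differences are constant at -96.
Work back: -558 + 96 = -462;  -1376 + 462 = -914;  -1858 + 914 = -944;  -1471 + 944 = -527

-527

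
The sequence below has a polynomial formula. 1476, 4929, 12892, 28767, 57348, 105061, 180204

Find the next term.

293187

Δ: 3453, 7963, 15875, 28581, 47713, 75143
Δ²: 4510, 7912, 12706, 19132, 27430
Δ³: 3402, 4794, 6426, 8298
Δ⁴: 1392, 1632, 1872
Δ⁵: 240, 240
Fifth differences constant at 240.
1872 + 240 = 2112;  8298 + 2112 = 10410;  27430 + 10410 = 37840;  75143 + 37840 = 112983;  180204 + 112983 = 293187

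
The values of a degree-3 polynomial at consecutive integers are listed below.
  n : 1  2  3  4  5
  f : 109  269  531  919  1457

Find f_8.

D1: 160, 262, 388, 538
D2: 102, 126, 150
D3: 24, 24
Third differences constant at 24.
150 + 24 = 174;  538 + 174 = 712;  1457 + 712 = 2169
174 + 24 = 198;  712 + 198 = 910;  2169 + 910 = 3079
198 + 24 = 222;  910 + 222 = 1132;  3079 + 1132 = 4211

4211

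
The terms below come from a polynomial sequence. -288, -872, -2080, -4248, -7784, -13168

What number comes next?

-20952

Δ: -584, -1208, -2168, -3536, -5384
Δ²: -624, -960, -1368, -1848
Δ³: -336, -408, -480
Δ⁴: -72, -72
The fourth differences are constant (-72).
-480 − 72 = -552;  -1848 − 552 = -2400;  -5384 − 2400 = -7784;  -13168 − 7784 = -20952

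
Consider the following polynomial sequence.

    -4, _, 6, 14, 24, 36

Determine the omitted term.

0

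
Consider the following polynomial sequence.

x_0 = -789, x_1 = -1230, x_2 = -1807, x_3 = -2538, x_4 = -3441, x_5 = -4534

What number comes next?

-5835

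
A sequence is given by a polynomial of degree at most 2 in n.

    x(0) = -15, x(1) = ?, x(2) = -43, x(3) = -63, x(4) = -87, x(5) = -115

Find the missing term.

Using the last 4 terms:
-20  -24  -28
-4  -4
Constant second difference = -4.
Extend backward: -20 + 4 = -16;  -43 + 16 = -27

-27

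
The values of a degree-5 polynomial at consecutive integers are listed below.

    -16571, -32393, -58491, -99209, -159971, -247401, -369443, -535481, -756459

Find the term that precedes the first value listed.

D1: -15822, -26098, -40718, -60762, -87430, -122042, -166038, -220978
D2: -10276, -14620, -20044, -26668, -34612, -43996, -54940
D3: -4344, -5424, -6624, -7944, -9384, -10944
D4: -1080, -1200, -1320, -1440, -1560
D5: -120, -120, -120, -120
The fifth differences are constant at -120.
Work back: -1080 + 120 = -960;  -4344 + 960 = -3384;  -10276 + 3384 = -6892;  -15822 + 6892 = -8930;  -16571 + 8930 = -7641

-7641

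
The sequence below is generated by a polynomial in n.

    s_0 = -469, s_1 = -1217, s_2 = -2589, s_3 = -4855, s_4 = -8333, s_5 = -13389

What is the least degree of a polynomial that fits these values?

4

D1: -748, -1372, -2266, -3478, -5056
D2: -624, -894, -1212, -1578
D3: -270, -318, -366
D4: -48, -48
The fourth differences are constant, so the polynomial has degree 4.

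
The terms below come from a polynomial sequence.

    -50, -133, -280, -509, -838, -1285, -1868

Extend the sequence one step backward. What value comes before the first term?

-13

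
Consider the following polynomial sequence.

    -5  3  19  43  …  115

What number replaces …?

Using the first 4 terms:
D1: 8, 16, 24
D2: 8, 8
Constant second difference = 8.
Extend forward: 24 + 8 = 32;  43 + 32 = 75

75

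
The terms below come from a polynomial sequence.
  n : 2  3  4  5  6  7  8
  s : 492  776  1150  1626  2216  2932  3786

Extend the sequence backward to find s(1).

286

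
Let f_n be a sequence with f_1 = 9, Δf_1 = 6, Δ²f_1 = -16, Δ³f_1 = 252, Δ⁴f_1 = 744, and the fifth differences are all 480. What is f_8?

44655

Build the table forward from the leading diagonal:
D5: 480, 480, 480, 480, 480, 480, 480, 480
D4: 744, 1224, 1704, 2184, 2664, 3144, 3624, 4104
D3: 252, 996, 2220, 3924, 6108, 8772, 11916, 15540
D2: -16, 236, 1232, 3452, 7376, 13484, 22256, 34172
D1: 6, -10, 226, 1458, 4910, 12286, 25770, 48026
f: 9, 15, 5, 231, 1689, 6599, 18885, 44655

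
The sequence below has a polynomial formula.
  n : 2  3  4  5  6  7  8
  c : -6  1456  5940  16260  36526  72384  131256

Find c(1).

Δ: 1462, 4484, 10320, 20266, 35858, 58872
Δ²: 3022, 5836, 9946, 15592, 23014
Δ³: 2814, 4110, 5646, 7422
Δ⁴: 1296, 1536, 1776
Δ⁵: 240, 240
The fifth differences are constant at 240.
Work back: 1296 − 240 = 1056;  2814 − 1056 = 1758;  3022 − 1758 = 1264;  1462 − 1264 = 198;  -6 − 198 = -204

-204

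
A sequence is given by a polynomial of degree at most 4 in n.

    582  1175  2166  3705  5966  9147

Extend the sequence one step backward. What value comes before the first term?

Δ: 593  991  1539  2261  3181
Δ²: 398  548  722  920
Δ³: 150  174  198
Δ⁴: 24  24
The fourth differences are constant at 24.
Work back: 150 − 24 = 126;  398 − 126 = 272;  593 − 272 = 321;  582 − 321 = 261

261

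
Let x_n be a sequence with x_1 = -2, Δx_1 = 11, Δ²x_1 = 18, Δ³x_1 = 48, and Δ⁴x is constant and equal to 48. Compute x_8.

3813

Build the table forward from the leading diagonal:
D4: 48, 48, 48, 48, 48, 48, 48, 48
D3: 48, 96, 144, 192, 240, 288, 336, 384
D2: 18, 66, 162, 306, 498, 738, 1026, 1362
D1: 11, 29, 95, 257, 563, 1061, 1799, 2825
x: -2, 9, 38, 133, 390, 953, 2014, 3813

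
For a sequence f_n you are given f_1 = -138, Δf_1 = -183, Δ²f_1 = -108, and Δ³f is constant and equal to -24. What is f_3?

Build the table forward from the leading diagonal:
Third differences: -24  -24  -24
Second differences: -108  -132  -156
First differences: -183  -291  -423
f: -138  -321  -612

-612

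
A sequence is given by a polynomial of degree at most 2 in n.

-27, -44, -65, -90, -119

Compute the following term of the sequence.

D1: -17  -21  -25  -29
D2: -4  -4  -4
The second differences are constant (-4).
-29 − 4 = -33;  -119 − 33 = -152

-152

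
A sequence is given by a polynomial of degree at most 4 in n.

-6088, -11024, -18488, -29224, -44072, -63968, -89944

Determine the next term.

D1: -4936 , -7464 , -10736 , -14848 , -19896 , -25976
D2: -2528 , -3272 , -4112 , -5048 , -6080
D3: -744 , -840 , -936 , -1032
D4: -96 , -96 , -96
The fourth differences are constant (-96).
-1032 − 96 = -1128;  -6080 − 1128 = -7208;  -25976 − 7208 = -33184;  -89944 − 33184 = -123128

-123128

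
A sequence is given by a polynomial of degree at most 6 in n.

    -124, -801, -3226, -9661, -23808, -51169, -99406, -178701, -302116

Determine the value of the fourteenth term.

Δ: -677  -2425  -6435  -14147  -27361  -48237  -79295  -123415
Δ²: -1748  -4010  -7712  -13214  -20876  -31058  -44120
Δ³: -2262  -3702  -5502  -7662  -10182  -13062
Δ⁴: -1440  -1800  -2160  -2520  -2880
Δ⁵: -360  -360  -360  -360
Fifth differences constant at -360.
-2880 − 360 = -3240;  -13062 − 3240 = -16302;  -44120 − 16302 = -60422;  -123415 − 60422 = -183837;  -302116 − 183837 = -485953
-3240 − 360 = -3600;  -16302 − 3600 = -19902;  -60422 − 19902 = -80324;  -183837 − 80324 = -264161;  -485953 − 264161 = -750114
-3600 − 360 = -3960;  -19902 − 3960 = -23862;  -80324 − 23862 = -104186;  -264161 − 104186 = -368347;  -750114 − 368347 = -1118461
-3960 − 360 = -4320;  -23862 − 4320 = -28182;  -104186 − 28182 = -132368;  -368347 − 132368 = -500715;  -1118461 − 500715 = -1619176
-4320 − 360 = -4680;  -28182 − 4680 = -32862;  -132368 − 32862 = -165230;  -500715 − 165230 = -665945;  -1619176 − 665945 = -2285121

-2285121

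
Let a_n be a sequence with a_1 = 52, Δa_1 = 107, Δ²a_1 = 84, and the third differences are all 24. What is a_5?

1080

Build the table forward from the leading diagonal:
Δ³: 24, 24, 24, 24, 24
Δ²: 84, 108, 132, 156, 180
Δ: 107, 191, 299, 431, 587
a: 52, 159, 350, 649, 1080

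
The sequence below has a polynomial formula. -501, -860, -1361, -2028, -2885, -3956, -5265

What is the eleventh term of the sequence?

-13361

Δ: -359  -501  -667  -857  -1071  -1309
Δ²: -142  -166  -190  -214  -238
Δ³: -24  -24  -24  -24
Third differences constant at -24.
-238 − 24 = -262;  -1309 − 262 = -1571;  -5265 − 1571 = -6836
-262 − 24 = -286;  -1571 − 286 = -1857;  -6836 − 1857 = -8693
-286 − 24 = -310;  -1857 − 310 = -2167;  -8693 − 2167 = -10860
-310 − 24 = -334;  -2167 − 334 = -2501;  -10860 − 2501 = -13361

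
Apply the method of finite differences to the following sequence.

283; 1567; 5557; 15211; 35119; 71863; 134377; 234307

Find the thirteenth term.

First differences: 1284 , 3990 , 9654 , 19908 , 36744 , 62514 , 99930
Second differences: 2706 , 5664 , 10254 , 16836 , 25770 , 37416
Third differences: 2958 , 4590 , 6582 , 8934 , 11646
Fourth differences: 1632 , 1992 , 2352 , 2712
Fifth differences: 360 , 360 , 360
Constant fifth difference = 360, so extend:
2712 + 360 = 3072;  11646 + 3072 = 14718;  37416 + 14718 = 52134;  99930 + 52134 = 152064;  234307 + 152064 = 386371
3072 + 360 = 3432;  14718 + 3432 = 18150;  52134 + 18150 = 70284;  152064 + 70284 = 222348;  386371 + 222348 = 608719
3432 + 360 = 3792;  18150 + 3792 = 21942;  70284 + 21942 = 92226;  222348 + 92226 = 314574;  608719 + 314574 = 923293
3792 + 360 = 4152;  21942 + 4152 = 26094;  92226 + 26094 = 118320;  314574 + 118320 = 432894;  923293 + 432894 = 1356187
4152 + 360 = 4512;  26094 + 4512 = 30606;  118320 + 30606 = 148926;  432894 + 148926 = 581820;  1356187 + 581820 = 1938007

1938007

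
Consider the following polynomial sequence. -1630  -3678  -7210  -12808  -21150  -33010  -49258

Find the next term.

-70860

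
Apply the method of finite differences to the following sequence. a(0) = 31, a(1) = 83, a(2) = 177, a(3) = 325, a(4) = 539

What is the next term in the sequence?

831

52, 94, 148, 214
42, 54, 66
12, 12
The third differences are constant (12).
66 + 12 = 78;  214 + 78 = 292;  539 + 292 = 831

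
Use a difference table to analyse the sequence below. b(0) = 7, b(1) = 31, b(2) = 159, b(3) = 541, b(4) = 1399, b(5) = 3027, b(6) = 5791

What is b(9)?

25639

Δ: 24, 128, 382, 858, 1628, 2764
Δ²: 104, 254, 476, 770, 1136
Δ³: 150, 222, 294, 366
Δ⁴: 72, 72, 72
Fourth differences constant at 72.
366 + 72 = 438;  1136 + 438 = 1574;  2764 + 1574 = 4338;  5791 + 4338 = 10129
438 + 72 = 510;  1574 + 510 = 2084;  4338 + 2084 = 6422;  10129 + 6422 = 16551
510 + 72 = 582;  2084 + 582 = 2666;  6422 + 2666 = 9088;  16551 + 9088 = 25639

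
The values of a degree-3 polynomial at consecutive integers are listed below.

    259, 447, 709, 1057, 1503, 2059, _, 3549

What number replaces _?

2737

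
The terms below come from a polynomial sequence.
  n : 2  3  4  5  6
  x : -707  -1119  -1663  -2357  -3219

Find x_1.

Δ: -412  -544  -694  -862
Δ²: -132  -150  -168
Δ³: -18  -18
The third differences are constant at -18.
Work back: -132 + 18 = -114;  -412 + 114 = -298;  -707 + 298 = -409

-409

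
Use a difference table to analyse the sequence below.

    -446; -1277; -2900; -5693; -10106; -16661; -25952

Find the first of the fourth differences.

-72

D1: -831, -1623, -2793, -4413, -6555, -9291
D2: -792, -1170, -1620, -2142, -2736
D3: -378, -450, -522, -594
D4: -72, -72, -72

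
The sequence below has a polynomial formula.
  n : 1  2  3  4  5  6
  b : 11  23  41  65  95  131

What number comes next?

173

Δ: 12, 18, 24, 30, 36
Δ²: 6, 6, 6, 6
The second differences are constant (6).
36 + 6 = 42;  131 + 42 = 173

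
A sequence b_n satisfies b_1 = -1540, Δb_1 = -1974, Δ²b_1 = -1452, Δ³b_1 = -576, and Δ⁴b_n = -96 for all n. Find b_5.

-20548

Build the table forward from the leading diagonal:
D4: -96  -96  -96  -96  -96
D3: -576  -672  -768  -864  -960
D2: -1452  -2028  -2700  -3468  -4332
D1: -1974  -3426  -5454  -8154  -11622
b: -1540  -3514  -6940  -12394  -20548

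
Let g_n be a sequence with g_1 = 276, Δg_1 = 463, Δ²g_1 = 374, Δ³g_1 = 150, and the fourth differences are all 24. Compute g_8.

17461

Build the table forward from the leading diagonal:
Δ⁴: 24, 24, 24, 24, 24, 24, 24, 24
Δ³: 150, 174, 198, 222, 246, 270, 294, 318
Δ²: 374, 524, 698, 896, 1118, 1364, 1634, 1928
Δ: 463, 837, 1361, 2059, 2955, 4073, 5437, 7071
g: 276, 739, 1576, 2937, 4996, 7951, 12024, 17461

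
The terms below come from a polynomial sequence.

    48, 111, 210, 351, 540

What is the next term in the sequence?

783

D1: 63, 99, 141, 189
D2: 36, 42, 48
D3: 6, 6
Constant third difference = 6, so extend:
48 + 6 = 54;  189 + 54 = 243;  540 + 243 = 783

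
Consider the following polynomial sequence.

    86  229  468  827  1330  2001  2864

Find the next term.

3943

Δ: 143 , 239 , 359 , 503 , 671 , 863
Δ²: 96 , 120 , 144 , 168 , 192
Δ³: 24 , 24 , 24 , 24
Constant third difference = 24, so extend:
192 + 24 = 216;  863 + 216 = 1079;  2864 + 1079 = 3943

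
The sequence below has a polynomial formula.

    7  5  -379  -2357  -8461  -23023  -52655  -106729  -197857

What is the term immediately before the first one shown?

-1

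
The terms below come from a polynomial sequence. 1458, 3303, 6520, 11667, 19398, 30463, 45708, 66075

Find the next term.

92602

1845  3217  5147  7731  11065  15245  20367
1372  1930  2584  3334  4180  5122
558  654  750  846  942
96  96  96  96
Fourth differences constant at 96.
942 + 96 = 1038;  5122 + 1038 = 6160;  20367 + 6160 = 26527;  66075 + 26527 = 92602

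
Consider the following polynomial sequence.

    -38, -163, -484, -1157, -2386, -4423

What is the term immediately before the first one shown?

First differences: -125, -321, -673, -1229, -2037
Second differences: -196, -352, -556, -808
Third differences: -156, -204, -252
Fourth differences: -48, -48
The fourth differences are constant at -48.
Work back: -156 + 48 = -108;  -196 + 108 = -88;  -125 + 88 = -37;  -38 + 37 = -1

-1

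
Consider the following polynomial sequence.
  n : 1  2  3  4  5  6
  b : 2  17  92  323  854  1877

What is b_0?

-1

First differences: 15  75  231  531  1023
Second differences: 60  156  300  492
Third differences: 96  144  192
Fourth differences: 48  48
The fourth differences are constant at 48.
Work back: 96 − 48 = 48;  60 − 48 = 12;  15 − 12 = 3;  2 − 3 = -1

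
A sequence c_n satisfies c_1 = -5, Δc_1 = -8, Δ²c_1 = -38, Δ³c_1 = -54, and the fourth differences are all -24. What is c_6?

-1085

Build the table forward from the leading diagonal:
Fourth differences: -24  -24  -24  -24  -24  -24
Third differences: -54  -78  -102  -126  -150  -174
Second differences: -38  -92  -170  -272  -398  -548
First differences: -8  -46  -138  -308  -580  -978
c: -5  -13  -59  -197  -505  -1085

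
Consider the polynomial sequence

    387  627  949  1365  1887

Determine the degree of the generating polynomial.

D1: 240, 322, 416, 522
D2: 82, 94, 106
D3: 12, 12
The third differences are constant, so the polynomial has degree 3.

3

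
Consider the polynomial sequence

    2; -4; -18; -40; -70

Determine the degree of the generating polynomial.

2

-6, -14, -22, -30
-8, -8, -8
The second differences are constant, so the polynomial has degree 2.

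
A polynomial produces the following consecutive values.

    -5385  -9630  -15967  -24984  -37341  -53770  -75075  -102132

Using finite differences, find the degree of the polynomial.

D1: -4245, -6337, -9017, -12357, -16429, -21305, -27057
D2: -2092, -2680, -3340, -4072, -4876, -5752
D3: -588, -660, -732, -804, -876
D4: -72, -72, -72, -72
The fourth differences are constant, so the polynomial has degree 4.

4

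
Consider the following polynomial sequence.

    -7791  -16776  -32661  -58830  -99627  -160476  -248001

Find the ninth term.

-536295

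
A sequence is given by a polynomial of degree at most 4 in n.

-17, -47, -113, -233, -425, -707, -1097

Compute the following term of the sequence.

-30, -66, -120, -192, -282, -390
-36, -54, -72, -90, -108
-18, -18, -18, -18
Constant third difference = -18, so extend:
-108 − 18 = -126;  -390 − 126 = -516;  -1097 − 516 = -1613

-1613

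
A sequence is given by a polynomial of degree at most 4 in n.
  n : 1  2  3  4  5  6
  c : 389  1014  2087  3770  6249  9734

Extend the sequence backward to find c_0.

74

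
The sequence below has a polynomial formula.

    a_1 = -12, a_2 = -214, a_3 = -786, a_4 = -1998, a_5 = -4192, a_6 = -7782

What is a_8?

-21166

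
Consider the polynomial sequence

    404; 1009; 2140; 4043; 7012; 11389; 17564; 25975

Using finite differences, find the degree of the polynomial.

4

D1: 605, 1131, 1903, 2969, 4377, 6175, 8411
D2: 526, 772, 1066, 1408, 1798, 2236
D3: 246, 294, 342, 390, 438
D4: 48, 48, 48, 48
The fourth differences are constant, so the polynomial has degree 4.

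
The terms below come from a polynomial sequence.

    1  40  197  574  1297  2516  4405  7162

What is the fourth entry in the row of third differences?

174

First differences: 39, 157, 377, 723, 1219, 1889, 2757
Second differences: 118, 220, 346, 496, 670, 868
Third differences: 102, 126, 150, 174, 198
Fourth differences: 24, 24, 24, 24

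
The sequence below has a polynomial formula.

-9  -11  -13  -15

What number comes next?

-17

First differences: -2, -2, -2
The first differences are constant (-2).
-15 − 2 = -17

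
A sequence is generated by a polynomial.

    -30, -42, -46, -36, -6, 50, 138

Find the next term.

264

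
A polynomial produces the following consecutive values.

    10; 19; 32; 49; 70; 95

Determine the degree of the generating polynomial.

D1: 9, 13, 17, 21, 25
D2: 4, 4, 4, 4
The second differences are constant, so the polynomial has degree 2.

2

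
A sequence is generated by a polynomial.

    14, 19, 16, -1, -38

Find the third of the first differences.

-17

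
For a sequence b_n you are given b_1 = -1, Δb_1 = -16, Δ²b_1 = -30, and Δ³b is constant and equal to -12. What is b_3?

-63

Build the table forward from the leading diagonal:
D3: -12  -12  -12
D2: -30  -42  -54
D1: -16  -46  -88
b: -1  -17  -63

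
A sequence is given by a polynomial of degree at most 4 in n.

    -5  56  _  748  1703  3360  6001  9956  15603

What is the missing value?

261

Using the last 6 terms:
955, 1657, 2641, 3955, 5647
702, 984, 1314, 1692
282, 330, 378
48, 48
Constant fourth difference = 48.
Extend backward: 282 − 48 = 234;  702 − 234 = 468;  955 − 468 = 487;  748 − 487 = 261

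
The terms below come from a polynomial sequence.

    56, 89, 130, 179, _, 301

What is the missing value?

236

Using the first 4 terms:
33, 41, 49
8, 8
Constant second difference = 8.
Extend forward: 49 + 8 = 57;  179 + 57 = 236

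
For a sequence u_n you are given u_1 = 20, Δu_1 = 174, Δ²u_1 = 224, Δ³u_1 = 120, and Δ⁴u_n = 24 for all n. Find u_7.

7184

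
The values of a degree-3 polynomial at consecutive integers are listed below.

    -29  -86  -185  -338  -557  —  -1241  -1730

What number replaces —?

-854

Using the first 5 terms:
Δ: -57  -99  -153  -219
Δ²: -42  -54  -66
Δ³: -12  -12
Constant third difference = -12.
Extend forward: -66 − 12 = -78;  -219 − 78 = -297;  -557 − 297 = -854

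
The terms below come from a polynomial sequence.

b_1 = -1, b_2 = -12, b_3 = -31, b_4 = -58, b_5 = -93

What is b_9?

-11 , -19 , -27 , -35
-8 , -8 , -8
The second differences are constant (-8).
-35 − 8 = -43;  -93 − 43 = -136
-43 − 8 = -51;  -136 − 51 = -187
-51 − 8 = -59;  -187 − 59 = -246
-59 − 8 = -67;  -246 − 67 = -313

-313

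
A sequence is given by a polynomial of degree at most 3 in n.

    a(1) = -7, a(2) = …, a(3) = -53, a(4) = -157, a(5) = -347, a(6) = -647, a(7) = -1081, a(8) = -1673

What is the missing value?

Using the last 6 terms:
First differences: -104, -190, -300, -434, -592
Second differences: -86, -110, -134, -158
Third differences: -24, -24, -24
Constant third difference = -24.
Extend backward: -86 + 24 = -62;  -104 + 62 = -42;  -53 + 42 = -11

-11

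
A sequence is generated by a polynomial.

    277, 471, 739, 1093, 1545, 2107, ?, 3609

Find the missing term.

2791

Using the first 6 terms:
D1: 194  268  354  452  562
D2: 74  86  98  110
D3: 12  12  12
Constant third difference = 12.
Extend forward: 110 + 12 = 122;  562 + 122 = 684;  2107 + 684 = 2791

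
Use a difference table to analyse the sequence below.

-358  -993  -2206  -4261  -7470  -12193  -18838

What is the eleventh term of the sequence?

-635, -1213, -2055, -3209, -4723, -6645
-578, -842, -1154, -1514, -1922
-264, -312, -360, -408
-48, -48, -48
The fourth differences are constant (-48).
-408 − 48 = -456;  -1922 − 456 = -2378;  -6645 − 2378 = -9023;  -18838 − 9023 = -27861
-456 − 48 = -504;  -2378 − 504 = -2882;  -9023 − 2882 = -11905;  -27861 − 11905 = -39766
-504 − 48 = -552;  -2882 − 552 = -3434;  -11905 − 3434 = -15339;  -39766 − 15339 = -55105
-552 − 48 = -600;  -3434 − 600 = -4034;  -15339 − 4034 = -19373;  -55105 − 19373 = -74478

-74478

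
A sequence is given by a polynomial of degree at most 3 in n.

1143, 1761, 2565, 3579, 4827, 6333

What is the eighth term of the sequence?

10215

618 , 804 , 1014 , 1248 , 1506
186 , 210 , 234 , 258
24 , 24 , 24
The third differences are constant (24).
258 + 24 = 282;  1506 + 282 = 1788;  6333 + 1788 = 8121
282 + 24 = 306;  1788 + 306 = 2094;  8121 + 2094 = 10215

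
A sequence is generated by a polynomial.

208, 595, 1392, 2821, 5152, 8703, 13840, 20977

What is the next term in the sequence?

D1: 387 , 797 , 1429 , 2331 , 3551 , 5137 , 7137
D2: 410 , 632 , 902 , 1220 , 1586 , 2000
D3: 222 , 270 , 318 , 366 , 414
D4: 48 , 48 , 48 , 48
Constant fourth difference = 48, so extend:
414 + 48 = 462;  2000 + 462 = 2462;  7137 + 2462 = 9599;  20977 + 9599 = 30576

30576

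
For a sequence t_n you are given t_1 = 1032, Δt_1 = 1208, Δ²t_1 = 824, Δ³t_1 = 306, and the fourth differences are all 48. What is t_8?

Build the table forward from the leading diagonal:
Fourth differences: 48, 48, 48, 48, 48, 48, 48, 48
Third differences: 306, 354, 402, 450, 498, 546, 594, 642
Second differences: 824, 1130, 1484, 1886, 2336, 2834, 3380, 3974
First differences: 1208, 2032, 3162, 4646, 6532, 8868, 11702, 15082
t: 1032, 2240, 4272, 7434, 12080, 18612, 27480, 39182

39182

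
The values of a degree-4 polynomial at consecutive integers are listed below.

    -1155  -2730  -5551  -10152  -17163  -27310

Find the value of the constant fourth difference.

First differences: -1575, -2821, -4601, -7011, -10147
Second differences: -1246, -1780, -2410, -3136
Third differences: -534, -630, -726
Fourth differences: -96, -96

-96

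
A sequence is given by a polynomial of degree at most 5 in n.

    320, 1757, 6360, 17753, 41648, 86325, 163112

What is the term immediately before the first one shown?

33

D1: 1437, 4603, 11393, 23895, 44677, 76787
D2: 3166, 6790, 12502, 20782, 32110
D3: 3624, 5712, 8280, 11328
D4: 2088, 2568, 3048
D5: 480, 480
The fifth differences are constant at 480.
Work back: 2088 − 480 = 1608;  3624 − 1608 = 2016;  3166 − 2016 = 1150;  1437 − 1150 = 287;  320 − 287 = 33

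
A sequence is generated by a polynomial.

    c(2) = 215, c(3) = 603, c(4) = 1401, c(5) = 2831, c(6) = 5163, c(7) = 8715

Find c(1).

D1: 388, 798, 1430, 2332, 3552
D2: 410, 632, 902, 1220
D3: 222, 270, 318
D4: 48, 48
The fourth differences are constant at 48.
Work back: 222 − 48 = 174;  410 − 174 = 236;  388 − 236 = 152;  215 − 152 = 63

63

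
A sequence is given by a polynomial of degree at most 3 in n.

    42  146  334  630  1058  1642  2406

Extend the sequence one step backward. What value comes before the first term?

-2

Δ: 104, 188, 296, 428, 584, 764
Δ²: 84, 108, 132, 156, 180
Δ³: 24, 24, 24, 24
The third differences are constant at 24.
Work back: 84 − 24 = 60;  104 − 60 = 44;  42 − 44 = -2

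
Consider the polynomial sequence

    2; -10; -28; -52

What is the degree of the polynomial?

2

-12, -18, -24
-6, -6
The second differences are constant, so the polynomial has degree 2.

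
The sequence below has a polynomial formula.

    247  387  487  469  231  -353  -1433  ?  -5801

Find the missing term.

-3183

Using the first 7 terms:
D1: 140, 100, -18, -238, -584, -1080
D2: -40, -118, -220, -346, -496
D3: -78, -102, -126, -150
D4: -24, -24, -24
Constant fourth difference = -24.
Extend forward: -150 − 24 = -174;  -496 − 174 = -670;  -1080 − 670 = -1750;  -1433 − 1750 = -3183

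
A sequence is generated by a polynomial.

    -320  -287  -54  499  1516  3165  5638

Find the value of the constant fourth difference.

Δ: 33, 233, 553, 1017, 1649, 2473
Δ²: 200, 320, 464, 632, 824
Δ³: 120, 144, 168, 192
Δ⁴: 24, 24, 24

24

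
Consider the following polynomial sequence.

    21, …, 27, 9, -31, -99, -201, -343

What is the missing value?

Using the last 6 terms:
First differences: -18  -40  -68  -102  -142
Second differences: -22  -28  -34  -40
Third differences: -6  -6  -6
Constant third difference = -6.
Extend backward: -22 + 6 = -16;  -18 + 16 = -2;  27 + 2 = 29

29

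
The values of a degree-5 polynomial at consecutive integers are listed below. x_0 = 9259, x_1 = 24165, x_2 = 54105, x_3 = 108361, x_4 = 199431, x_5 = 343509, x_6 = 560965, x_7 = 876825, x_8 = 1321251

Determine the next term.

1930021

First differences: 14906, 29940, 54256, 91070, 144078, 217456, 315860, 444426
Second differences: 15034, 24316, 36814, 53008, 73378, 98404, 128566
Third differences: 9282, 12498, 16194, 20370, 25026, 30162
Fourth differences: 3216, 3696, 4176, 4656, 5136
Fifth differences: 480, 480, 480, 480
The fifth differences are constant (480).
5136 + 480 = 5616;  30162 + 5616 = 35778;  128566 + 35778 = 164344;  444426 + 164344 = 608770;  1321251 + 608770 = 1930021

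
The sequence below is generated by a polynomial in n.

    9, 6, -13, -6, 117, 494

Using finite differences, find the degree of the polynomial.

Δ: -3, -19, 7, 123, 377
Δ²: -16, 26, 116, 254
Δ³: 42, 90, 138
Δ⁴: 48, 48
The fourth differences are constant, so the polynomial has degree 4.

4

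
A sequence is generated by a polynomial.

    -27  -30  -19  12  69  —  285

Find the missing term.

158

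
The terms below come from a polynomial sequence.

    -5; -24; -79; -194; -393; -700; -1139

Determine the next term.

Δ: -19, -55, -115, -199, -307, -439
Δ²: -36, -60, -84, -108, -132
Δ³: -24, -24, -24, -24
The third differences are constant (-24).
-132 − 24 = -156;  -439 − 156 = -595;  -1139 − 595 = -1734

-1734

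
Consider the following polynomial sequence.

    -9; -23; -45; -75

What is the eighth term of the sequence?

-275

First differences: -14, -22, -30
Second differences: -8, -8
The second differences are constant (-8).
-30 − 8 = -38;  -75 − 38 = -113
-38 − 8 = -46;  -113 − 46 = -159
-46 − 8 = -54;  -159 − 54 = -213
-54 − 8 = -62;  -213 − 62 = -275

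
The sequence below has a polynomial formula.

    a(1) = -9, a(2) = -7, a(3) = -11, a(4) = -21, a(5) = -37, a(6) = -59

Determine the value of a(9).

-161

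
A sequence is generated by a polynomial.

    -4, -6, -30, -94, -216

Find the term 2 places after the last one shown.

-2, -24, -64, -122
-22, -40, -58
-18, -18
The third differences are constant (-18).
-58 − 18 = -76;  -122 − 76 = -198;  -216 − 198 = -414
-76 − 18 = -94;  -198 − 94 = -292;  -414 − 292 = -706

-706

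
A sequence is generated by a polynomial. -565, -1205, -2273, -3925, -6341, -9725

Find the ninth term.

D1: -640, -1068, -1652, -2416, -3384
D2: -428, -584, -764, -968
D3: -156, -180, -204
D4: -24, -24
The fourth differences are constant (-24).
-204 − 24 = -228;  -968 − 228 = -1196;  -3384 − 1196 = -4580;  -9725 − 4580 = -14305
-228 − 24 = -252;  -1196 − 252 = -1448;  -4580 − 1448 = -6028;  -14305 − 6028 = -20333
-252 − 24 = -276;  -1448 − 276 = -1724;  -6028 − 1724 = -7752;  -20333 − 7752 = -28085

-28085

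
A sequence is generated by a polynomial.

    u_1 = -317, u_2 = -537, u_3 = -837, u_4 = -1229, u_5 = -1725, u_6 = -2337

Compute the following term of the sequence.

-3077

-220, -300, -392, -496, -612
-80, -92, -104, -116
-12, -12, -12
Constant third difference = -12, so extend:
-116 − 12 = -128;  -612 − 128 = -740;  -2337 − 740 = -3077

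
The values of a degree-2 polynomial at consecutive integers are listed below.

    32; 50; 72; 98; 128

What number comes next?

162

First differences: 18  22  26  30
Second differences: 4  4  4
Constant second difference = 4, so extend:
30 + 4 = 34;  128 + 34 = 162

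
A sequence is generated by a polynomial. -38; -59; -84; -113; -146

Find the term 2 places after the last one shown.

-21, -25, -29, -33
-4, -4, -4
The second differences are constant (-4).
-33 − 4 = -37;  -146 − 37 = -183
-37 − 4 = -41;  -183 − 41 = -224

-224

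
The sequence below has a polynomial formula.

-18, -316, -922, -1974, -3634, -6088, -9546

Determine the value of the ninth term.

-298  -606  -1052  -1660  -2454  -3458
-308  -446  -608  -794  -1004
-138  -162  -186  -210
-24  -24  -24
Fourth differences constant at -24.
-210 − 24 = -234;  -1004 − 234 = -1238;  -3458 − 1238 = -4696;  -9546 − 4696 = -14242
-234 − 24 = -258;  -1238 − 258 = -1496;  -4696 − 1496 = -6192;  -14242 − 6192 = -20434

-20434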